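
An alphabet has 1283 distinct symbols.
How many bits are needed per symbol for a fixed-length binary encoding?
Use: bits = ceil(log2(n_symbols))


log2(1283) = 10.3253
Bracket: 2^10 = 1024 < 1283 <= 2^11 = 2048
So ceil(log2(1283)) = 11

bits = ceil(log2(1283)) = ceil(10.3253) = 11 bits


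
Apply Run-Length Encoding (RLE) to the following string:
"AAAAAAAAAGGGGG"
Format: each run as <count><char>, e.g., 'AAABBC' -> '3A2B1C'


Scanning runs left to right:
  i=0: run of 'A' x 9 -> '9A'
  i=9: run of 'G' x 5 -> '5G'

RLE = 9A5G


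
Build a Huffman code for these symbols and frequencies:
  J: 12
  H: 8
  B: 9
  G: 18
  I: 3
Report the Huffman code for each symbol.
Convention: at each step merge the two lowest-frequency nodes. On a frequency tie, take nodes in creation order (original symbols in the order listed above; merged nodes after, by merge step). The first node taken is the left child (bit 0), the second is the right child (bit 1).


Huffman tree construction:
Step 1: Merge I(3) + H(8) = 11
Step 2: Merge B(9) + (I+H)(11) = 20
Step 3: Merge J(12) + G(18) = 30
Step 4: Merge (B+(I+H))(20) + (J+G)(30) = 50
Read each symbol's code off the tree from the root (left child = 0, right child = 1).

Codes:
  J: 10 (length 2)
  H: 011 (length 3)
  B: 00 (length 2)
  G: 11 (length 2)
  I: 010 (length 3)
Average code length: 111/50 = 2.2200 bits/symbol


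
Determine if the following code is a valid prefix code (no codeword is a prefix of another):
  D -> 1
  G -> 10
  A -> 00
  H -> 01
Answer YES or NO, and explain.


Checking each pair (does one codeword prefix another?):
  D='1' vs G='10': prefix -- VIOLATION

NO -- this is NOT a valid prefix code. D (1) is a prefix of G (10).


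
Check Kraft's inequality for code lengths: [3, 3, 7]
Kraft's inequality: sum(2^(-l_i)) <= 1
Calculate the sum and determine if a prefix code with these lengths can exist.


Sum = 2^(-3) + 2^(-3) + 2^(-7)
    = 0.125 + 0.125 + 0.0078125
    = 33/128 = 0.2578125
Since 0.2578125 <= 1, Kraft's inequality IS satisfied.
A prefix code with these lengths CAN exist.

Kraft sum = 0.2578125. Satisfied.


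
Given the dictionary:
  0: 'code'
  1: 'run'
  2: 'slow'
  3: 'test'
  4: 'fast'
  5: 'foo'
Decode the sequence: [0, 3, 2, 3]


Look up each index in the dictionary:
  0 -> 'code'
  3 -> 'test'
  2 -> 'slow'
  3 -> 'test'

Decoded: "code test slow test"


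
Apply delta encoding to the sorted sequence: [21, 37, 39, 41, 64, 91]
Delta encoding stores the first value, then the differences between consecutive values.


First value: 21
Deltas:
  37 - 21 = 16
  39 - 37 = 2
  41 - 39 = 2
  64 - 41 = 23
  91 - 64 = 27


Delta encoded: [21, 16, 2, 2, 23, 27]


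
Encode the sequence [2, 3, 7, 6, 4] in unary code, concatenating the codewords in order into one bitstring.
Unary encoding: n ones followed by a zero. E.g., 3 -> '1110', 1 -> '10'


Encode each number as n ones followed by a terminating 0:
  2 -> 110 (3 bits)
  3 -> 1110 (4 bits)
  7 -> 11111110 (8 bits)
  6 -> 1111110 (7 bits)
  4 -> 11110 (5 bits)
Total length = 3 + 4 + 8 + 7 + 5 = 27 bits.

Unary([2, 3, 7, 6, 4]) = 110111011111110111111011110 (27 bits)


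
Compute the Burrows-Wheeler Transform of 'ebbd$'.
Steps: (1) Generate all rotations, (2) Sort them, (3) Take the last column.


Rotations (sorted):
  0: $ebbd -> last char: d
  1: bbd$e -> last char: e
  2: bd$eb -> last char: b
  3: d$ebb -> last char: b
  4: ebbd$ -> last char: $


BWT = debb$


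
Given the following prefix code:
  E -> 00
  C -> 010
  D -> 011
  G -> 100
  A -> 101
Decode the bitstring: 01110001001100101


Decoding step by step:
Bits 011 -> D
Bits 100 -> G
Bits 010 -> C
Bits 011 -> D
Bits 00 -> E
Bits 101 -> A


Decoded message: DGCDEA


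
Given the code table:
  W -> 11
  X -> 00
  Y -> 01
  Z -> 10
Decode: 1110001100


Decoding:
11 -> W
10 -> Z
00 -> X
11 -> W
00 -> X


Result: WZXWX


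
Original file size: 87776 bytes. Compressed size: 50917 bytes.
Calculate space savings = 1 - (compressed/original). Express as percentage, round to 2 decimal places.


ratio = compressed/original = 50917/87776 = 0.580079
savings = 1 - ratio = 1 - 0.580079 = 0.419921
as a percentage: 0.419921 * 100 = 41.99%

Space savings = 1 - 50917/87776 = 41.99%


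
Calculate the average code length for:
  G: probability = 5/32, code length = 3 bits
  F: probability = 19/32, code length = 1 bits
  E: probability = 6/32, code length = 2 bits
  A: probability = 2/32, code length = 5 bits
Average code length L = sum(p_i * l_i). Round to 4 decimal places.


Weighted contributions p_i * l_i:
  G: (5/32) * 3 = 15/32
  F: (19/32) * 1 = 19/32
  E: (6/32) * 2 = 12/32
  A: (2/32) * 5 = 10/32
Sum = (15 + 19 + 12 + 10)/32 = 56/32

L = 56/32 = 1.7500 bits/symbol


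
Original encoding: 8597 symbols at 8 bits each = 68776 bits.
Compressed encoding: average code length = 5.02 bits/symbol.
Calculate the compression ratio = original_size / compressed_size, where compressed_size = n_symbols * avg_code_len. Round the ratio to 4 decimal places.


original_size = n_symbols * orig_bits = 8597 * 8 = 68776 bits
compressed_size = n_symbols * avg_code_len = 8597 * 5.02 = 43156.94 bits
ratio = original_size / compressed_size = 68776 / 43156.94 = 1.5936

Compression ratio = 1.5936


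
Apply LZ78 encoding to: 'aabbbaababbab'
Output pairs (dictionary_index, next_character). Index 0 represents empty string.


LZ78 encoding steps:
Dictionary: {0: ''}
Step 1: w='' (idx 0), next='a' -> output (0, 'a'), add 'a' as idx 1
Step 2: w='a' (idx 1), next='b' -> output (1, 'b'), add 'ab' as idx 2
Step 3: w='' (idx 0), next='b' -> output (0, 'b'), add 'b' as idx 3
Step 4: w='b' (idx 3), next='a' -> output (3, 'a'), add 'ba' as idx 4
Step 5: w='ab' (idx 2), next='a' -> output (2, 'a'), add 'aba' as idx 5
Step 6: w='b' (idx 3), next='b' -> output (3, 'b'), add 'bb' as idx 6
Step 7: w='ab' (idx 2), end of input -> output (2, '')


Encoded: [(0, 'a'), (1, 'b'), (0, 'b'), (3, 'a'), (2, 'a'), (3, 'b'), (2, '')]


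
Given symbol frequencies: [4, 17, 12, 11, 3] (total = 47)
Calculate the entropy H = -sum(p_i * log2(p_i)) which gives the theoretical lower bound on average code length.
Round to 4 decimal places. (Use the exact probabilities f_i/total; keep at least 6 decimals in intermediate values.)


Per-symbol terms -p_i * log2(p_i) with p_i = f_i/47:
  p = 4/47 = 0.085106: log2(p) = -3.554589, -p*log2(p) = 0.302518
  p = 17/47 = 0.361702: log2(p) = -1.467126, -p*log2(p) = 0.530663
  p = 12/47 = 0.255319: log2(p) = -1.969626, -p*log2(p) = 0.502883
  p = 11/47 = 0.234043: log2(p) = -2.095157, -p*log2(p) = 0.490356
  p = 3/47 = 0.063830: log2(p) = -3.969626, -p*log2(p) = 0.253380
H = 0.302518 + 0.530663 + 0.502883 + 0.490356 + 0.253380 = 2.079800

H = 2.0798 bits/symbol


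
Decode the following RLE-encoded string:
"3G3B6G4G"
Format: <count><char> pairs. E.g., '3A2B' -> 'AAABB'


Expanding each <count><char> pair:
  3G -> 'GGG'
  3B -> 'BBB'
  6G -> 'GGGGGG'
  4G -> 'GGGG'

Decoded = GGGBBBGGGGGGGGGG


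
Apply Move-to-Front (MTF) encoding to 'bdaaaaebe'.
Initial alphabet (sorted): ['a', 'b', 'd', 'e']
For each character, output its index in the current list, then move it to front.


MTF encoding:
'b': index 1 in ['a', 'b', 'd', 'e'] -> ['b', 'a', 'd', 'e']
'd': index 2 in ['b', 'a', 'd', 'e'] -> ['d', 'b', 'a', 'e']
'a': index 2 in ['d', 'b', 'a', 'e'] -> ['a', 'd', 'b', 'e']
'a': index 0 in ['a', 'd', 'b', 'e'] -> ['a', 'd', 'b', 'e']
'a': index 0 in ['a', 'd', 'b', 'e'] -> ['a', 'd', 'b', 'e']
'a': index 0 in ['a', 'd', 'b', 'e'] -> ['a', 'd', 'b', 'e']
'e': index 3 in ['a', 'd', 'b', 'e'] -> ['e', 'a', 'd', 'b']
'b': index 3 in ['e', 'a', 'd', 'b'] -> ['b', 'e', 'a', 'd']
'e': index 1 in ['b', 'e', 'a', 'd'] -> ['e', 'b', 'a', 'd']


Output: [1, 2, 2, 0, 0, 0, 3, 3, 1]


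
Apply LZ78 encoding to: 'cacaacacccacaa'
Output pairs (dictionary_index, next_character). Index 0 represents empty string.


LZ78 encoding steps:
Dictionary: {0: ''}
Step 1: w='' (idx 0), next='c' -> output (0, 'c'), add 'c' as idx 1
Step 2: w='' (idx 0), next='a' -> output (0, 'a'), add 'a' as idx 2
Step 3: w='c' (idx 1), next='a' -> output (1, 'a'), add 'ca' as idx 3
Step 4: w='a' (idx 2), next='c' -> output (2, 'c'), add 'ac' as idx 4
Step 5: w='ac' (idx 4), next='c' -> output (4, 'c'), add 'acc' as idx 5
Step 6: w='ca' (idx 3), next='c' -> output (3, 'c'), add 'cac' as idx 6
Step 7: w='a' (idx 2), next='a' -> output (2, 'a'), add 'aa' as idx 7


Encoded: [(0, 'c'), (0, 'a'), (1, 'a'), (2, 'c'), (4, 'c'), (3, 'c'), (2, 'a')]


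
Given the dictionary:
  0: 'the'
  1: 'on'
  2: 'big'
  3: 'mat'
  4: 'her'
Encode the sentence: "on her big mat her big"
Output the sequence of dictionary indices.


Look up each word in the dictionary:
  'on' -> 1
  'her' -> 4
  'big' -> 2
  'mat' -> 3
  'her' -> 4
  'big' -> 2

Encoded: [1, 4, 2, 3, 4, 2]


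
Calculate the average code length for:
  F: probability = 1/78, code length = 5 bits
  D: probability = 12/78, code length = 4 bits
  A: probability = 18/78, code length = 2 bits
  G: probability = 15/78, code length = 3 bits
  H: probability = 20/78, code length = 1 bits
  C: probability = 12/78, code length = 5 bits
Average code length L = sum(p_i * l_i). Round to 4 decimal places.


Weighted contributions p_i * l_i:
  F: (1/78) * 5 = 5/78
  D: (12/78) * 4 = 48/78
  A: (18/78) * 2 = 36/78
  G: (15/78) * 3 = 45/78
  H: (20/78) * 1 = 20/78
  C: (12/78) * 5 = 60/78
Sum = (5 + 48 + 36 + 45 + 20 + 60)/78 = 214/78

L = 214/78 = 2.7436 bits/symbol


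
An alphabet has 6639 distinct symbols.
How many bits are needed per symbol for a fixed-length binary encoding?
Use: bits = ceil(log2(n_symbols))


log2(6639) = 12.6968
Bracket: 2^12 = 4096 < 6639 <= 2^13 = 8192
So ceil(log2(6639)) = 13

bits = ceil(log2(6639)) = ceil(12.6968) = 13 bits


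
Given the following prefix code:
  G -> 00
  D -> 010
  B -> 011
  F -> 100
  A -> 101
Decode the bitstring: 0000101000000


Decoding step by step:
Bits 00 -> G
Bits 00 -> G
Bits 101 -> A
Bits 00 -> G
Bits 00 -> G
Bits 00 -> G


Decoded message: GGAGGG


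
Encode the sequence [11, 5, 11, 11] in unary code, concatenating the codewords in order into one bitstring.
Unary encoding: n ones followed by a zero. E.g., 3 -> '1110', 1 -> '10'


Encode each number as n ones followed by a terminating 0:
  11 -> 111111111110 (12 bits)
  5 -> 111110 (6 bits)
  11 -> 111111111110 (12 bits)
  11 -> 111111111110 (12 bits)
Total length = 12 + 6 + 12 + 12 = 42 bits.

Unary([11, 5, 11, 11]) = 111111111110111110111111111110111111111110 (42 bits)


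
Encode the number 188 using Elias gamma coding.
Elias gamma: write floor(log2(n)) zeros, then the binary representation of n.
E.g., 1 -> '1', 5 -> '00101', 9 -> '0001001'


num_bits = floor(log2(188)) + 1 = 8
leading_zeros = num_bits - 1 = 7
binary(188) = 10111100

Elias gamma(188) = '0000000' + '10111100' = 000000010111100 (15 bits)


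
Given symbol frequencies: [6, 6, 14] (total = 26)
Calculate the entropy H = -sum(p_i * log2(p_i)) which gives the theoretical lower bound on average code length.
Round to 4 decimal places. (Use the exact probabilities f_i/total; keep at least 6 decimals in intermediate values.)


Per-symbol terms -p_i * log2(p_i) with p_i = f_i/26:
  p = 6/26 = 0.230769: log2(p) = -2.115477, -p*log2(p) = 0.488187
  p = 6/26 = 0.230769: log2(p) = -2.115477, -p*log2(p) = 0.488187
  p = 14/26 = 0.538462: log2(p) = -0.893085, -p*log2(p) = 0.480892
H = 0.488187 + 0.488187 + 0.480892 = 1.457266

H = 1.4573 bits/symbol


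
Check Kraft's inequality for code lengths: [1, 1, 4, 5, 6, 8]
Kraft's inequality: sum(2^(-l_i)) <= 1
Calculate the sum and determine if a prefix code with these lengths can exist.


Sum = 2^(-1) + 2^(-1) + 2^(-4) + 2^(-5) + 2^(-6) + 2^(-8)
    = 0.5 + 0.5 + 0.0625 + 0.03125 + 0.015625 + 0.00390625
    = 285/256 = 1.11328125
Since 1.11328125 > 1, Kraft's inequality is NOT satisfied.
A prefix code with these lengths CANNOT exist.

Kraft sum = 1.11328125. Not satisfied.


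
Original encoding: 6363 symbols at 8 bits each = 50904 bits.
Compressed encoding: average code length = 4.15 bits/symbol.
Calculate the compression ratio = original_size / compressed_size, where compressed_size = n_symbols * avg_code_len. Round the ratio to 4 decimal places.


original_size = n_symbols * orig_bits = 6363 * 8 = 50904 bits
compressed_size = n_symbols * avg_code_len = 6363 * 4.15 = 26406.45 bits
ratio = original_size / compressed_size = 50904 / 26406.45 = 1.9277

Compression ratio = 1.9277


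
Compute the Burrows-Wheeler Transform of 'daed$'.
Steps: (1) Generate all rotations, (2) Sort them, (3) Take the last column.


Rotations (sorted):
  0: $daed -> last char: d
  1: aed$d -> last char: d
  2: d$dae -> last char: e
  3: daed$ -> last char: $
  4: ed$da -> last char: a


BWT = dde$a


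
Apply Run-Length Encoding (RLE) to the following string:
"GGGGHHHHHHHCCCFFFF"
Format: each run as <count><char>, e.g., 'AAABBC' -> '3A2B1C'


Scanning runs left to right:
  i=0: run of 'G' x 4 -> '4G'
  i=4: run of 'H' x 7 -> '7H'
  i=11: run of 'C' x 3 -> '3C'
  i=14: run of 'F' x 4 -> '4F'

RLE = 4G7H3C4F


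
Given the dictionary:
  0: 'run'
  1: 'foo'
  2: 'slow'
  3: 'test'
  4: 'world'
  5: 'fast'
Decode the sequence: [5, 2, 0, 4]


Look up each index in the dictionary:
  5 -> 'fast'
  2 -> 'slow'
  0 -> 'run'
  4 -> 'world'

Decoded: "fast slow run world"


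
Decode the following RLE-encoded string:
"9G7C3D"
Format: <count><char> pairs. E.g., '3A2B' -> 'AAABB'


Expanding each <count><char> pair:
  9G -> 'GGGGGGGGG'
  7C -> 'CCCCCCC'
  3D -> 'DDD'

Decoded = GGGGGGGGGCCCCCCCDDD


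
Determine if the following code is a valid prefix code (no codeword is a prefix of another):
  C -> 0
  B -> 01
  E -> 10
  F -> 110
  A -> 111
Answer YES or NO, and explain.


Checking each pair (does one codeword prefix another?):
  C='0' vs B='01': prefix -- VIOLATION

NO -- this is NOT a valid prefix code. C (0) is a prefix of B (01).


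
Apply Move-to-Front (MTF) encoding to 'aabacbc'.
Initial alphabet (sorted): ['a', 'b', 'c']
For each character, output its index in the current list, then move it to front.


MTF encoding:
'a': index 0 in ['a', 'b', 'c'] -> ['a', 'b', 'c']
'a': index 0 in ['a', 'b', 'c'] -> ['a', 'b', 'c']
'b': index 1 in ['a', 'b', 'c'] -> ['b', 'a', 'c']
'a': index 1 in ['b', 'a', 'c'] -> ['a', 'b', 'c']
'c': index 2 in ['a', 'b', 'c'] -> ['c', 'a', 'b']
'b': index 2 in ['c', 'a', 'b'] -> ['b', 'c', 'a']
'c': index 1 in ['b', 'c', 'a'] -> ['c', 'b', 'a']


Output: [0, 0, 1, 1, 2, 2, 1]


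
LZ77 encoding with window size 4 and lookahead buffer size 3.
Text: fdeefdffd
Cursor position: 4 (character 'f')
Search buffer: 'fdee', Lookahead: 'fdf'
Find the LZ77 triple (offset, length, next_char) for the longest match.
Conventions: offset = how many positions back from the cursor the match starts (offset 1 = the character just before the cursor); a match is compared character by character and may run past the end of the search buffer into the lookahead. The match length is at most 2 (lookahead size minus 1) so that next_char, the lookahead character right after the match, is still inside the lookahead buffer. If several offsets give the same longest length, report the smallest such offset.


Try each offset into the search buffer:
  offset=1 (pos 3, char 'e'): match length 0
  offset=2 (pos 2, char 'e'): match length 0
  offset=3 (pos 1, char 'd'): match length 0
  offset=4 (pos 0, char 'f'): match length 2
Longest match has length 2 at offset 4.
next_char = character at position 4 + 2 = 6 -> 'f'

Best match: offset=4, length=2 (matching 'fd' starting at position 0)
LZ77 triple: (4, 2, 'f')


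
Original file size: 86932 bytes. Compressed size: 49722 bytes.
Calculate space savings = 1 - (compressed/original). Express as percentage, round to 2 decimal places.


ratio = compressed/original = 49722/86932 = 0.571964
savings = 1 - ratio = 1 - 0.571964 = 0.428036
as a percentage: 0.428036 * 100 = 42.8%

Space savings = 1 - 49722/86932 = 42.8%


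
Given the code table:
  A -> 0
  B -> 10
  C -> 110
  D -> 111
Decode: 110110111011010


Decoding:
110 -> C
110 -> C
111 -> D
0 -> A
110 -> C
10 -> B


Result: CCDACB


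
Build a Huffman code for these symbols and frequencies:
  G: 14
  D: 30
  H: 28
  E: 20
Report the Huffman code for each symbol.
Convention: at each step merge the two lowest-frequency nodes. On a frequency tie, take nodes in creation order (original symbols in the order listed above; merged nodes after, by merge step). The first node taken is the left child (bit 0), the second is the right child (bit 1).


Huffman tree construction:
Step 1: Merge G(14) + E(20) = 34
Step 2: Merge H(28) + D(30) = 58
Step 3: Merge (G+E)(34) + (H+D)(58) = 92
Read each symbol's code off the tree from the root (left child = 0, right child = 1).

Codes:
  G: 00 (length 2)
  D: 11 (length 2)
  H: 10 (length 2)
  E: 01 (length 2)
Average code length: 184/92 = 2.0000 bits/symbol


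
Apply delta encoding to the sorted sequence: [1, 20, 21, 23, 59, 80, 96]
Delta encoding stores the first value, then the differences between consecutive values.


First value: 1
Deltas:
  20 - 1 = 19
  21 - 20 = 1
  23 - 21 = 2
  59 - 23 = 36
  80 - 59 = 21
  96 - 80 = 16


Delta encoded: [1, 19, 1, 2, 36, 21, 16]


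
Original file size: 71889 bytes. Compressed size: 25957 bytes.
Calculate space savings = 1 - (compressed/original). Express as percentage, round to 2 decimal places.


ratio = compressed/original = 25957/71889 = 0.361071
savings = 1 - ratio = 1 - 0.361071 = 0.638929
as a percentage: 0.638929 * 100 = 63.89%

Space savings = 1 - 25957/71889 = 63.89%


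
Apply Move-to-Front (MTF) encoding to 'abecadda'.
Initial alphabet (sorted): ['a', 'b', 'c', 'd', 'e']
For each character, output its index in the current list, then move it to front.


MTF encoding:
'a': index 0 in ['a', 'b', 'c', 'd', 'e'] -> ['a', 'b', 'c', 'd', 'e']
'b': index 1 in ['a', 'b', 'c', 'd', 'e'] -> ['b', 'a', 'c', 'd', 'e']
'e': index 4 in ['b', 'a', 'c', 'd', 'e'] -> ['e', 'b', 'a', 'c', 'd']
'c': index 3 in ['e', 'b', 'a', 'c', 'd'] -> ['c', 'e', 'b', 'a', 'd']
'a': index 3 in ['c', 'e', 'b', 'a', 'd'] -> ['a', 'c', 'e', 'b', 'd']
'd': index 4 in ['a', 'c', 'e', 'b', 'd'] -> ['d', 'a', 'c', 'e', 'b']
'd': index 0 in ['d', 'a', 'c', 'e', 'b'] -> ['d', 'a', 'c', 'e', 'b']
'a': index 1 in ['d', 'a', 'c', 'e', 'b'] -> ['a', 'd', 'c', 'e', 'b']


Output: [0, 1, 4, 3, 3, 4, 0, 1]


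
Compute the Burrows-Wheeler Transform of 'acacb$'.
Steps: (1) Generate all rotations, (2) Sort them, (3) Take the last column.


Rotations (sorted):
  0: $acacb -> last char: b
  1: acacb$ -> last char: $
  2: acb$ac -> last char: c
  3: b$acac -> last char: c
  4: cacb$a -> last char: a
  5: cb$aca -> last char: a


BWT = b$ccaa


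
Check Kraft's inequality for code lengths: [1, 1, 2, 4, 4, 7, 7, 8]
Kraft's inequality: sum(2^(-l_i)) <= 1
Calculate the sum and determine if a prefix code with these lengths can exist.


Sum = 2^(-1) + 2^(-1) + 2^(-2) + 2^(-4) + 2^(-4) + 2^(-7) + 2^(-7) + 2^(-8)
    = 0.5 + 0.5 + 0.25 + 0.0625 + 0.0625 + 0.0078125 + 0.0078125 + 0.00390625
    = 357/256 = 1.39453125
Since 1.39453125 > 1, Kraft's inequality is NOT satisfied.
A prefix code with these lengths CANNOT exist.

Kraft sum = 1.39453125. Not satisfied.


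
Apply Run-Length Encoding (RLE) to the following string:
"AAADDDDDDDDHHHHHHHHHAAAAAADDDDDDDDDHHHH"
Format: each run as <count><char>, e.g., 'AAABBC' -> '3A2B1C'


Scanning runs left to right:
  i=0: run of 'A' x 3 -> '3A'
  i=3: run of 'D' x 8 -> '8D'
  i=11: run of 'H' x 9 -> '9H'
  i=20: run of 'A' x 6 -> '6A'
  i=26: run of 'D' x 9 -> '9D'
  i=35: run of 'H' x 4 -> '4H'

RLE = 3A8D9H6A9D4H


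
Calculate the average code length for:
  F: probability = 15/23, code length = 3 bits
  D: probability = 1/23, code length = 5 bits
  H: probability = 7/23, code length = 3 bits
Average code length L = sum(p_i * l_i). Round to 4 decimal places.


Weighted contributions p_i * l_i:
  F: (15/23) * 3 = 45/23
  D: (1/23) * 5 = 5/23
  H: (7/23) * 3 = 21/23
Sum = (45 + 5 + 21)/23 = 71/23

L = 71/23 = 3.0870 bits/symbol


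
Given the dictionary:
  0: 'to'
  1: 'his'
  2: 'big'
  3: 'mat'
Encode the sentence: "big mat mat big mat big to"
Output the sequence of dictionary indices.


Look up each word in the dictionary:
  'big' -> 2
  'mat' -> 3
  'mat' -> 3
  'big' -> 2
  'mat' -> 3
  'big' -> 2
  'to' -> 0

Encoded: [2, 3, 3, 2, 3, 2, 0]


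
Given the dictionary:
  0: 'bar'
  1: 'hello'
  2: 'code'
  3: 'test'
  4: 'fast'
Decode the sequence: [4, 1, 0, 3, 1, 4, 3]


Look up each index in the dictionary:
  4 -> 'fast'
  1 -> 'hello'
  0 -> 'bar'
  3 -> 'test'
  1 -> 'hello'
  4 -> 'fast'
  3 -> 'test'

Decoded: "fast hello bar test hello fast test"


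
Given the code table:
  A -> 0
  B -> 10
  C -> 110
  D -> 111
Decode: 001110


Decoding:
0 -> A
0 -> A
111 -> D
0 -> A


Result: AADA


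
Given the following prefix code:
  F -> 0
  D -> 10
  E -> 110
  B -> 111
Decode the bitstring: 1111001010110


Decoding step by step:
Bits 111 -> B
Bits 10 -> D
Bits 0 -> F
Bits 10 -> D
Bits 10 -> D
Bits 110 -> E


Decoded message: BDFDDE


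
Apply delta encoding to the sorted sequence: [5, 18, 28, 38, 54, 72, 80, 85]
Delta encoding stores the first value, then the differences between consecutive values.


First value: 5
Deltas:
  18 - 5 = 13
  28 - 18 = 10
  38 - 28 = 10
  54 - 38 = 16
  72 - 54 = 18
  80 - 72 = 8
  85 - 80 = 5


Delta encoded: [5, 13, 10, 10, 16, 18, 8, 5]


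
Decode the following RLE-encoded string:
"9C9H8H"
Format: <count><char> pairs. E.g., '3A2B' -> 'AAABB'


Expanding each <count><char> pair:
  9C -> 'CCCCCCCCC'
  9H -> 'HHHHHHHHH'
  8H -> 'HHHHHHHH'

Decoded = CCCCCCCCCHHHHHHHHHHHHHHHHH


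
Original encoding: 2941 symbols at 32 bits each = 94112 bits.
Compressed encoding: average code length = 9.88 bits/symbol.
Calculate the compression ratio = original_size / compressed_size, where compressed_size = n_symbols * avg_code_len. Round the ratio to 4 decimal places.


original_size = n_symbols * orig_bits = 2941 * 32 = 94112 bits
compressed_size = n_symbols * avg_code_len = 2941 * 9.88 = 29057.08 bits
ratio = original_size / compressed_size = 94112 / 29057.08 = 3.2389

Compression ratio = 3.2389


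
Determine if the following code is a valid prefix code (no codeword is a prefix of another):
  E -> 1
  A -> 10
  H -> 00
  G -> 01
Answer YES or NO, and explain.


Checking each pair (does one codeword prefix another?):
  E='1' vs A='10': prefix -- VIOLATION

NO -- this is NOT a valid prefix code. E (1) is a prefix of A (10).


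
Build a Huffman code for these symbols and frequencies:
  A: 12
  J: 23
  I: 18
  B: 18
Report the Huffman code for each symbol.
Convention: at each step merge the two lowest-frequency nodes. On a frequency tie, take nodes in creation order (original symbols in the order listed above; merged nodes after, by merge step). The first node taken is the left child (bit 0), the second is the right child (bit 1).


Huffman tree construction:
Step 1: Merge A(12) + I(18) = 30
Step 2: Merge B(18) + J(23) = 41
Step 3: Merge (A+I)(30) + (B+J)(41) = 71
Read each symbol's code off the tree from the root (left child = 0, right child = 1).

Codes:
  A: 00 (length 2)
  J: 11 (length 2)
  I: 01 (length 2)
  B: 10 (length 2)
Average code length: 142/71 = 2.0000 bits/symbol


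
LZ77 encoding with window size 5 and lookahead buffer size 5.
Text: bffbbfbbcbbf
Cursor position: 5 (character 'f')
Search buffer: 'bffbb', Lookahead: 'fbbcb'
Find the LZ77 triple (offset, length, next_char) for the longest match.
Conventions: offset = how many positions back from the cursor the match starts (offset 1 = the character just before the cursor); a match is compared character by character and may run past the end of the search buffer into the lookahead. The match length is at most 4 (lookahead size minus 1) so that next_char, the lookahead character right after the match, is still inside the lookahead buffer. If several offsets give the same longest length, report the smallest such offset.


Try each offset into the search buffer:
  offset=1 (pos 4, char 'b'): match length 0
  offset=2 (pos 3, char 'b'): match length 0
  offset=3 (pos 2, char 'f'): match length 3
  offset=4 (pos 1, char 'f'): match length 1
  offset=5 (pos 0, char 'b'): match length 0
Longest match has length 3 at offset 3.
next_char = character at position 5 + 3 = 8 -> 'c'

Best match: offset=3, length=3 (matching 'fbb' starting at position 2)
LZ77 triple: (3, 3, 'c')


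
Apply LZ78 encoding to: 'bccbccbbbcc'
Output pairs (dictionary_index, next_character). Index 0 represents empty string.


LZ78 encoding steps:
Dictionary: {0: ''}
Step 1: w='' (idx 0), next='b' -> output (0, 'b'), add 'b' as idx 1
Step 2: w='' (idx 0), next='c' -> output (0, 'c'), add 'c' as idx 2
Step 3: w='c' (idx 2), next='b' -> output (2, 'b'), add 'cb' as idx 3
Step 4: w='c' (idx 2), next='c' -> output (2, 'c'), add 'cc' as idx 4
Step 5: w='b' (idx 1), next='b' -> output (1, 'b'), add 'bb' as idx 5
Step 6: w='b' (idx 1), next='c' -> output (1, 'c'), add 'bc' as idx 6
Step 7: w='c' (idx 2), end of input -> output (2, '')


Encoded: [(0, 'b'), (0, 'c'), (2, 'b'), (2, 'c'), (1, 'b'), (1, 'c'), (2, '')]


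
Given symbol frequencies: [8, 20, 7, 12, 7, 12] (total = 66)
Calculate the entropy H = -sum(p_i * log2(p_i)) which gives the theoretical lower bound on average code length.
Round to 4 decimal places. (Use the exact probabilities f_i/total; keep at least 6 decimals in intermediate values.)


Per-symbol terms -p_i * log2(p_i) with p_i = f_i/66:
  p = 8/66 = 0.121212: log2(p) = -3.044394, -p*log2(p) = 0.369017
  p = 20/66 = 0.303030: log2(p) = -1.722466, -p*log2(p) = 0.521959
  p = 7/66 = 0.106061: log2(p) = -3.237039, -p*log2(p) = 0.343322
  p = 12/66 = 0.181818: log2(p) = -2.459432, -p*log2(p) = 0.447169
  p = 7/66 = 0.106061: log2(p) = -3.237039, -p*log2(p) = 0.343322
  p = 12/66 = 0.181818: log2(p) = -2.459432, -p*log2(p) = 0.447169
H = 0.369017 + 0.521959 + 0.343322 + 0.447169 + 0.343322 + 0.447169 = 2.471958

H = 2.472 bits/symbol


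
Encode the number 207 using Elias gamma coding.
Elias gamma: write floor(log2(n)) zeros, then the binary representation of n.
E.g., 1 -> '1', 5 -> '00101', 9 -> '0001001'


num_bits = floor(log2(207)) + 1 = 8
leading_zeros = num_bits - 1 = 7
binary(207) = 11001111

Elias gamma(207) = '0000000' + '11001111' = 000000011001111 (15 bits)


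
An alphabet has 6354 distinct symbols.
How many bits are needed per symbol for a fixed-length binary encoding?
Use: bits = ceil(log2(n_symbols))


log2(6354) = 12.6334
Bracket: 2^12 = 4096 < 6354 <= 2^13 = 8192
So ceil(log2(6354)) = 13

bits = ceil(log2(6354)) = ceil(12.6334) = 13 bits


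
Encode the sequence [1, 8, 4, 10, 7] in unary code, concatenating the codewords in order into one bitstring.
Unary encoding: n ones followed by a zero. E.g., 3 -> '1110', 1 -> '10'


Encode each number as n ones followed by a terminating 0:
  1 -> 10 (2 bits)
  8 -> 111111110 (9 bits)
  4 -> 11110 (5 bits)
  10 -> 11111111110 (11 bits)
  7 -> 11111110 (8 bits)
Total length = 2 + 9 + 5 + 11 + 8 = 35 bits.

Unary([1, 8, 4, 10, 7]) = 10111111110111101111111111011111110 (35 bits)


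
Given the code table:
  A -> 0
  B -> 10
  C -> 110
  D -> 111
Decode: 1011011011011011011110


Decoding:
10 -> B
110 -> C
110 -> C
110 -> C
110 -> C
110 -> C
111 -> D
10 -> B


Result: BCCCCCDB


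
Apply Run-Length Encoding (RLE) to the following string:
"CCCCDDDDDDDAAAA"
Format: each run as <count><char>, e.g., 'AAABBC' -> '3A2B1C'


Scanning runs left to right:
  i=0: run of 'C' x 4 -> '4C'
  i=4: run of 'D' x 7 -> '7D'
  i=11: run of 'A' x 4 -> '4A'

RLE = 4C7D4A


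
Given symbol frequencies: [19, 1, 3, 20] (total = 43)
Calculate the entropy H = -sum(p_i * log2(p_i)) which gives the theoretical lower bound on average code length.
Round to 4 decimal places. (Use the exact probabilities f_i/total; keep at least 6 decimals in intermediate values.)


Per-symbol terms -p_i * log2(p_i) with p_i = f_i/43:
  p = 19/43 = 0.441860: log2(p) = -1.178337, -p*log2(p) = 0.520661
  p = 1/43 = 0.023256: log2(p) = -5.426265, -p*log2(p) = 0.126192
  p = 3/43 = 0.069767: log2(p) = -3.841302, -p*log2(p) = 0.267998
  p = 20/43 = 0.465116: log2(p) = -1.104337, -p*log2(p) = 0.513645
H = 0.520661 + 0.126192 + 0.267998 + 0.513645 = 1.428496

H = 1.4285 bits/symbol


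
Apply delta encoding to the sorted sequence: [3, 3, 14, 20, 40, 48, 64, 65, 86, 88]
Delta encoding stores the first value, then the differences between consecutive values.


First value: 3
Deltas:
  3 - 3 = 0
  14 - 3 = 11
  20 - 14 = 6
  40 - 20 = 20
  48 - 40 = 8
  64 - 48 = 16
  65 - 64 = 1
  86 - 65 = 21
  88 - 86 = 2


Delta encoded: [3, 0, 11, 6, 20, 8, 16, 1, 21, 2]


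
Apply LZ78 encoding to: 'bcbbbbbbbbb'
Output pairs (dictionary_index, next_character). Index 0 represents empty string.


LZ78 encoding steps:
Dictionary: {0: ''}
Step 1: w='' (idx 0), next='b' -> output (0, 'b'), add 'b' as idx 1
Step 2: w='' (idx 0), next='c' -> output (0, 'c'), add 'c' as idx 2
Step 3: w='b' (idx 1), next='b' -> output (1, 'b'), add 'bb' as idx 3
Step 4: w='bb' (idx 3), next='b' -> output (3, 'b'), add 'bbb' as idx 4
Step 5: w='bbb' (idx 4), next='b' -> output (4, 'b'), add 'bbbb' as idx 5


Encoded: [(0, 'b'), (0, 'c'), (1, 'b'), (3, 'b'), (4, 'b')]


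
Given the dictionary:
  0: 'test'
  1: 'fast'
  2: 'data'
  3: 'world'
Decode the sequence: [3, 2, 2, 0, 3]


Look up each index in the dictionary:
  3 -> 'world'
  2 -> 'data'
  2 -> 'data'
  0 -> 'test'
  3 -> 'world'

Decoded: "world data data test world"


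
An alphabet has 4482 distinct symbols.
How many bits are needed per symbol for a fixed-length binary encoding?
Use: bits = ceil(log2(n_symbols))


log2(4482) = 12.1299
Bracket: 2^12 = 4096 < 4482 <= 2^13 = 8192
So ceil(log2(4482)) = 13

bits = ceil(log2(4482)) = ceil(12.1299) = 13 bits


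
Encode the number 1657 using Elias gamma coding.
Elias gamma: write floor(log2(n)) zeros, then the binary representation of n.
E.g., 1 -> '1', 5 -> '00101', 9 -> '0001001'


num_bits = floor(log2(1657)) + 1 = 11
leading_zeros = num_bits - 1 = 10
binary(1657) = 11001111001

Elias gamma(1657) = '0000000000' + '11001111001' = 000000000011001111001 (21 bits)


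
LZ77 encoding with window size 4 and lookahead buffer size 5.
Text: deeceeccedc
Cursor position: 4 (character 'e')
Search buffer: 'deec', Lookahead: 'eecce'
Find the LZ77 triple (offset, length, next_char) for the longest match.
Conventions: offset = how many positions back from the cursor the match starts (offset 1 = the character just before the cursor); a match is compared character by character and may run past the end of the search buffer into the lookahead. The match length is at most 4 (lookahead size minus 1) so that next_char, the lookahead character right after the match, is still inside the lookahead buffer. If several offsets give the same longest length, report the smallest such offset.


Try each offset into the search buffer:
  offset=1 (pos 3, char 'c'): match length 0
  offset=2 (pos 2, char 'e'): match length 1
  offset=3 (pos 1, char 'e'): match length 3
  offset=4 (pos 0, char 'd'): match length 0
Longest match has length 3 at offset 3.
next_char = character at position 4 + 3 = 7 -> 'c'

Best match: offset=3, length=3 (matching 'eec' starting at position 1)
LZ77 triple: (3, 3, 'c')


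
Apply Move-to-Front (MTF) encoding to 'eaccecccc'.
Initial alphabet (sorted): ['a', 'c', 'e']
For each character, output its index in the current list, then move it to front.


MTF encoding:
'e': index 2 in ['a', 'c', 'e'] -> ['e', 'a', 'c']
'a': index 1 in ['e', 'a', 'c'] -> ['a', 'e', 'c']
'c': index 2 in ['a', 'e', 'c'] -> ['c', 'a', 'e']
'c': index 0 in ['c', 'a', 'e'] -> ['c', 'a', 'e']
'e': index 2 in ['c', 'a', 'e'] -> ['e', 'c', 'a']
'c': index 1 in ['e', 'c', 'a'] -> ['c', 'e', 'a']
'c': index 0 in ['c', 'e', 'a'] -> ['c', 'e', 'a']
'c': index 0 in ['c', 'e', 'a'] -> ['c', 'e', 'a']
'c': index 0 in ['c', 'e', 'a'] -> ['c', 'e', 'a']


Output: [2, 1, 2, 0, 2, 1, 0, 0, 0]


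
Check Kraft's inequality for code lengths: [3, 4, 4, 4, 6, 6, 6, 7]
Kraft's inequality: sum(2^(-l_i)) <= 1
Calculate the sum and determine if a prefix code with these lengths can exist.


Sum = 2^(-3) + 2^(-4) + 2^(-4) + 2^(-4) + 2^(-6) + 2^(-6) + 2^(-6) + 2^(-7)
    = 0.125 + 0.0625 + 0.0625 + 0.0625 + 0.015625 + 0.015625 + 0.015625 + 0.0078125
    = 47/128 = 0.3671875
Since 0.3671875 <= 1, Kraft's inequality IS satisfied.
A prefix code with these lengths CAN exist.

Kraft sum = 0.3671875. Satisfied.


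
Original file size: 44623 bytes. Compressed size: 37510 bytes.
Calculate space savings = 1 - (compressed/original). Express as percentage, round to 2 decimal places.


ratio = compressed/original = 37510/44623 = 0.840598
savings = 1 - ratio = 1 - 0.840598 = 0.159402
as a percentage: 0.159402 * 100 = 15.94%

Space savings = 1 - 37510/44623 = 15.94%


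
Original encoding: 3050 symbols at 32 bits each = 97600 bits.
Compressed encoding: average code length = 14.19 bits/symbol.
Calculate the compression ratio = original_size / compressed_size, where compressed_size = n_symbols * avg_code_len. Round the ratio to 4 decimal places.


original_size = n_symbols * orig_bits = 3050 * 32 = 97600 bits
compressed_size = n_symbols * avg_code_len = 3050 * 14.19 = 43279.5 bits
ratio = original_size / compressed_size = 97600 / 43279.5 = 2.2551

Compression ratio = 2.2551


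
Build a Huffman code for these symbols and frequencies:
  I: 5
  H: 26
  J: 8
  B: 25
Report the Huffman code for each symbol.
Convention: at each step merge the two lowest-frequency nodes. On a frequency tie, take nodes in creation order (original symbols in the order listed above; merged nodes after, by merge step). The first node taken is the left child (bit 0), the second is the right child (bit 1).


Huffman tree construction:
Step 1: Merge I(5) + J(8) = 13
Step 2: Merge (I+J)(13) + B(25) = 38
Step 3: Merge H(26) + ((I+J)+B)(38) = 64
Read each symbol's code off the tree from the root (left child = 0, right child = 1).

Codes:
  I: 100 (length 3)
  H: 0 (length 1)
  J: 101 (length 3)
  B: 11 (length 2)
Average code length: 115/64 = 1.7969 bits/symbol


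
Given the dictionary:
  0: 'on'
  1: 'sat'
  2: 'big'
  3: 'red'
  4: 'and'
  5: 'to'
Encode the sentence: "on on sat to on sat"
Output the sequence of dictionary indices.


Look up each word in the dictionary:
  'on' -> 0
  'on' -> 0
  'sat' -> 1
  'to' -> 5
  'on' -> 0
  'sat' -> 1

Encoded: [0, 0, 1, 5, 0, 1]


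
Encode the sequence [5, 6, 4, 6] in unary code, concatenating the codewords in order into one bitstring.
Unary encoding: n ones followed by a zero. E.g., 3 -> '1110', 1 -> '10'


Encode each number as n ones followed by a terminating 0:
  5 -> 111110 (6 bits)
  6 -> 1111110 (7 bits)
  4 -> 11110 (5 bits)
  6 -> 1111110 (7 bits)
Total length = 6 + 7 + 5 + 7 = 25 bits.

Unary([5, 6, 4, 6]) = 1111101111110111101111110 (25 bits)


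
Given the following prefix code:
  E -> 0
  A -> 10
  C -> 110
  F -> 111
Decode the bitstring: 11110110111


Decoding step by step:
Bits 111 -> F
Bits 10 -> A
Bits 110 -> C
Bits 111 -> F


Decoded message: FACF


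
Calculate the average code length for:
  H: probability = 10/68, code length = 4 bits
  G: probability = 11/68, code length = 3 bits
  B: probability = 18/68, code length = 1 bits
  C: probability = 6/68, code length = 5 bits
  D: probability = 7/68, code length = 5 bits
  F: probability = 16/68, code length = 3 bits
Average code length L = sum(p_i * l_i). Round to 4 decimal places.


Weighted contributions p_i * l_i:
  H: (10/68) * 4 = 40/68
  G: (11/68) * 3 = 33/68
  B: (18/68) * 1 = 18/68
  C: (6/68) * 5 = 30/68
  D: (7/68) * 5 = 35/68
  F: (16/68) * 3 = 48/68
Sum = (40 + 33 + 18 + 30 + 35 + 48)/68 = 204/68

L = 204/68 = 3.0000 bits/symbol


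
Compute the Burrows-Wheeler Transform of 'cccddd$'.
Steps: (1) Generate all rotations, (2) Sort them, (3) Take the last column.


Rotations (sorted):
  0: $cccddd -> last char: d
  1: cccddd$ -> last char: $
  2: ccddd$c -> last char: c
  3: cddd$cc -> last char: c
  4: d$cccdd -> last char: d
  5: dd$cccd -> last char: d
  6: ddd$ccc -> last char: c


BWT = d$ccddc


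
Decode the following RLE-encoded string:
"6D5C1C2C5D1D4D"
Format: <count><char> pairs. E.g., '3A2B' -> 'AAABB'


Expanding each <count><char> pair:
  6D -> 'DDDDDD'
  5C -> 'CCCCC'
  1C -> 'C'
  2C -> 'CC'
  5D -> 'DDDDD'
  1D -> 'D'
  4D -> 'DDDD'

Decoded = DDDDDDCCCCCCCCDDDDDDDDDD


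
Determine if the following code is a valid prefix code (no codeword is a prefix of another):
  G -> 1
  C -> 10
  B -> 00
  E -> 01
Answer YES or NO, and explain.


Checking each pair (does one codeword prefix another?):
  G='1' vs C='10': prefix -- VIOLATION

NO -- this is NOT a valid prefix code. G (1) is a prefix of C (10).


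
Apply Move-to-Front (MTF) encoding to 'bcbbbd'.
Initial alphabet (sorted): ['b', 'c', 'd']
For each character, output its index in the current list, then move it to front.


MTF encoding:
'b': index 0 in ['b', 'c', 'd'] -> ['b', 'c', 'd']
'c': index 1 in ['b', 'c', 'd'] -> ['c', 'b', 'd']
'b': index 1 in ['c', 'b', 'd'] -> ['b', 'c', 'd']
'b': index 0 in ['b', 'c', 'd'] -> ['b', 'c', 'd']
'b': index 0 in ['b', 'c', 'd'] -> ['b', 'c', 'd']
'd': index 2 in ['b', 'c', 'd'] -> ['d', 'b', 'c']


Output: [0, 1, 1, 0, 0, 2]


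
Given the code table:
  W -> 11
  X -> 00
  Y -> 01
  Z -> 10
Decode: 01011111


Decoding:
01 -> Y
01 -> Y
11 -> W
11 -> W


Result: YYWW


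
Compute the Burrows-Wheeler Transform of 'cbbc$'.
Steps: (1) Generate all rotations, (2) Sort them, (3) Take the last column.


Rotations (sorted):
  0: $cbbc -> last char: c
  1: bbc$c -> last char: c
  2: bc$cb -> last char: b
  3: c$cbb -> last char: b
  4: cbbc$ -> last char: $


BWT = ccbb$


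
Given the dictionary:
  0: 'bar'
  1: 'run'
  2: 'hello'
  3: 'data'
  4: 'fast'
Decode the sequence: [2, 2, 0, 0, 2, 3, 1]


Look up each index in the dictionary:
  2 -> 'hello'
  2 -> 'hello'
  0 -> 'bar'
  0 -> 'bar'
  2 -> 'hello'
  3 -> 'data'
  1 -> 'run'

Decoded: "hello hello bar bar hello data run"


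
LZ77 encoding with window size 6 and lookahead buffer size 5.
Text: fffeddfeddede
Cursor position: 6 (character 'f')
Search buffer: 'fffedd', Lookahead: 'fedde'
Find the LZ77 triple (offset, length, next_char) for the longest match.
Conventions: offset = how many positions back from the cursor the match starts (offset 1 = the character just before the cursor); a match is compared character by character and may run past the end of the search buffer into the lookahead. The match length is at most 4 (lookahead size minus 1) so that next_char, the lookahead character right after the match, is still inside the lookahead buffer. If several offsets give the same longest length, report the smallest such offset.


Try each offset into the search buffer:
  offset=1 (pos 5, char 'd'): match length 0
  offset=2 (pos 4, char 'd'): match length 0
  offset=3 (pos 3, char 'e'): match length 0
  offset=4 (pos 2, char 'f'): match length 4
  offset=5 (pos 1, char 'f'): match length 1
  offset=6 (pos 0, char 'f'): match length 1
Longest match has length 4 at offset 4.
next_char = character at position 6 + 4 = 10 -> 'e'

Best match: offset=4, length=4 (matching 'fedd' starting at position 2)
LZ77 triple: (4, 4, 'e')


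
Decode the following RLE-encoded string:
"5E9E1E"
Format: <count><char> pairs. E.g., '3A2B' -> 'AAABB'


Expanding each <count><char> pair:
  5E -> 'EEEEE'
  9E -> 'EEEEEEEEE'
  1E -> 'E'

Decoded = EEEEEEEEEEEEEEE


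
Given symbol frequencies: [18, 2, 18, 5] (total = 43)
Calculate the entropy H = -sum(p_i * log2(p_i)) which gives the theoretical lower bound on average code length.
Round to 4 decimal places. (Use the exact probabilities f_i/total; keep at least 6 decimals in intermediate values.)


Per-symbol terms -p_i * log2(p_i) with p_i = f_i/43:
  p = 18/43 = 0.418605: log2(p) = -1.256340, -p*log2(p) = 0.525910
  p = 2/43 = 0.046512: log2(p) = -4.426265, -p*log2(p) = 0.205873
  p = 18/43 = 0.418605: log2(p) = -1.256340, -p*log2(p) = 0.525910
  p = 5/43 = 0.116279: log2(p) = -3.104337, -p*log2(p) = 0.360969
H = 0.525910 + 0.205873 + 0.525910 + 0.360969 = 1.618662

H = 1.6187 bits/symbol
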